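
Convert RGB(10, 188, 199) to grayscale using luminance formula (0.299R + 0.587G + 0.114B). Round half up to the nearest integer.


Gray = 0.299×R + 0.587×G + 0.114×B
Gray = 0.299×10 + 0.587×188 + 0.114×199
Gray = 2.990 + 110.356 + 22.686
Gray = 136.032 → round half up → 136
Gray = 136


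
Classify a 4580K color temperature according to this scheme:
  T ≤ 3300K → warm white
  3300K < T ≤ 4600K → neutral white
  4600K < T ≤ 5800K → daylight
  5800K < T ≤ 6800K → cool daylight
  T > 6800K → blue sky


Temperature: 4580K
3300K < 4580K ≤ 4600K → neutral white
Classification: neutral white


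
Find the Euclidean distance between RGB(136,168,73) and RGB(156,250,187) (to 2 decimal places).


d = √[(R₁-R₂)² + (G₁-G₂)² + (B₁-B₂)²]
d = √[(136-156)² + (168-250)² + (73-187)²]
d = √[400 + 6724 + 12996]
d = √20120
d ≈ 141.84


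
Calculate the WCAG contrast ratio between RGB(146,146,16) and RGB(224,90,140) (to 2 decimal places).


Linearize each sRGB channel c=v/255: c/12.92 if c ≤ 0.04045 else ((c+0.055)/1.055)^2.4
L = 0.2126×R_lin + 0.7152×G_lin + 0.0722×B_lin
Color 1 (146,146,16):
  R=146: 146/255≈0.5725 > 0.04045 → ((0.5725+0.055)/1.055)^2.4 ≈ 0.28744
  G=146: 146/255≈0.5725 > 0.04045 → ((0.5725+0.055)/1.055)^2.4 ≈ 0.28744
  B=16: 16/255≈0.0627 > 0.04045 → ((0.0627+0.055)/1.055)^2.4 ≈ 0.00518
  L1 = 0.2126×0.28744 + 0.7152×0.28744 + 0.0722×0.00518 ≈ 0.26706
Color 2 (224,90,140):
  R=224: 224/255≈0.8784 > 0.04045 → ((0.8784+0.055)/1.055)^2.4 ≈ 0.74540
  G=90: 90/255≈0.3529 > 0.04045 → ((0.3529+0.055)/1.055)^2.4 ≈ 0.10224
  B=140: 140/255≈0.5490 > 0.04045 → ((0.5490+0.055)/1.055)^2.4 ≈ 0.26225
  L2 = 0.2126×0.74540 + 0.7152×0.10224 + 0.0722×0.26225 ≈ 0.25053
Lighter = 0.26706, Darker = 0.25053
Ratio = (L_lighter + 0.05) / (L_darker + 0.05)
Ratio = (0.26706 + 0.05) / (0.25053 + 0.05) = 0.31706 / 0.30053 ≈ 1.0550
Ratio ≈ 1.06:1


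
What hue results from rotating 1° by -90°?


New hue = (H + rotation) mod 360
New hue = (1 -90) mod 360
= -89 mod 360
= 271°


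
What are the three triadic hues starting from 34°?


Triadic: equally spaced at 120° intervals
H1 = 34°
H2 = (34 + 120) mod 360 = 154°
H3 = (34 + 240) mod 360 = 274°
Triadic = 34°, 154°, 274°


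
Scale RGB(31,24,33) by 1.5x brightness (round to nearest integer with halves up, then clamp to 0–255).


Multiply each channel by 1.5, round half up, clamp to [0, 255]
R: 31×1.5 = 46.5 → round → 47
G: 24×1.5 = 36
B: 33×1.5 = 49.5 → round → 50
= RGB(47, 36, 50)


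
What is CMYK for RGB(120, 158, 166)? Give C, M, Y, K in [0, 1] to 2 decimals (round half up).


R'=120/255≈0.4706, G'=158/255≈0.6196, B'=166/255≈0.6510
K = 1 - max(R',G',B') = 1 - 166/255 = 89/255 = 0.34901… → 0.35
(1-R'-K)/(1-K) simplifies to (max-R)/max with max = 166:
C = (166-120)/166 = 46/166 = 0.27710… → 0.28
M = (166-158)/166 = 8/166 = 0.04819… → 0.05
Y = (166-166)/166 = 0/166 = 0 → 0.00
= CMYK(0.28, 0.05, 0.00, 0.35)


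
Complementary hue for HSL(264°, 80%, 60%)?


Complement = opposite side of color wheel = hue + 180°
H' = (264 + 180) mod 360 = 84°
S and L unchanged.
= HSL(84°, 80%, 60%)


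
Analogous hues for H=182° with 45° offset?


Base hue: 182°
Left analog: (182 - 45) mod 360 = 137°
Right analog: (182 + 45) mod 360 = 227°
Analogous hues = 137° and 227°


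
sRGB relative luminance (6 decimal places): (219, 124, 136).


Linearize each channel (sRGB transfer function): c = v/255; c_lin = c/12.92 if c ≤ 0.04045, else ((c+0.055)/1.055)^2.4
  R: 219/255 ≈ 0.858824 > 0.04045 → ((0.858824+0.055)/1.055)^2.4 ≈ 0.708376
  G: 124/255 ≈ 0.486275 > 0.04045 → ((0.486275+0.055)/1.055)^2.4 ≈ 0.201556
  B: 136/255 ≈ 0.533333 > 0.04045 → ((0.533333+0.055)/1.055)^2.4 ≈ 0.246201
R_lin = 0.708376, G_lin = 0.201556, B_lin = 0.246201
L = 0.2126×R + 0.7152×G + 0.0722×B
L = 0.2126×0.708376 + 0.7152×0.201556 + 0.0722×0.246201
L ≈ 0.312529


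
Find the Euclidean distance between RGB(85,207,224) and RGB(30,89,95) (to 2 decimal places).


d = √[(R₁-R₂)² + (G₁-G₂)² + (B₁-B₂)²]
d = √[(85-30)² + (207-89)² + (224-95)²]
d = √[3025 + 13924 + 16641]
d = √33590
d ≈ 183.28


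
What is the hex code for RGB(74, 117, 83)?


R = 74 → 4A (hex)
G = 117 → 75 (hex)
B = 83 → 53 (hex)
Hex = #4A7553


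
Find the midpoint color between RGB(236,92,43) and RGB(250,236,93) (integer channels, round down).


Midpoint: each channel = ⌊(C₁+C₂)/2⌋
R: ⌊(236+250)/2⌋ = 243
G: ⌊(92+236)/2⌋ = 164
B: ⌊(43+93)/2⌋ = 68
= RGB(243, 164, 68)


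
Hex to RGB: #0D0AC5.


0D → 13 (R)
0A → 10 (G)
C5 → 197 (B)
= RGB(13, 10, 197)


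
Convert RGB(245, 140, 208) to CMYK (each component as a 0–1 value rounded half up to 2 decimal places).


R'=245/255≈0.9608, G'=140/255≈0.5490, B'=208/255≈0.8157
K = 1 - max(R',G',B') = 1 - 245/255 = 10/255 = 0.03921… → 0.04
(1-R'-K)/(1-K) simplifies to (max-R)/max with max = 245:
C = (245-245)/245 = 0/245 = 0 → 0.00
M = (245-140)/245 = 105/245 = 0.42857… → 0.43
Y = (245-208)/245 = 37/245 = 0.15102… → 0.15
= CMYK(0.00, 0.43, 0.15, 0.04)


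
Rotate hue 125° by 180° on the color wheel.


New hue = (H + rotation) mod 360
New hue = (125 + 180) mod 360
= 305 mod 360
= 305°


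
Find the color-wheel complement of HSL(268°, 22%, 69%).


Complement = opposite side of color wheel = hue + 180°
H' = (268 + 180) mod 360 = 88°
S and L unchanged.
= HSL(88°, 22%, 69%)


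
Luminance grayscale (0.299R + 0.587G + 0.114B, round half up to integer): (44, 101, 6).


Gray = 0.299×R + 0.587×G + 0.114×B
Gray = 0.299×44 + 0.587×101 + 0.114×6
Gray = 13.156 + 59.287 + 0.684
Gray = 73.127 → round half up → 73
Gray = 73


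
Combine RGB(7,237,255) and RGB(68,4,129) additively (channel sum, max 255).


Additive: each channel = min(255, C₁+C₂)
R: 7+68 = 75 → 75
G: 237+4 = 241 → 241
B: 255+129 = 384 → 255
= RGB(75, 241, 255)


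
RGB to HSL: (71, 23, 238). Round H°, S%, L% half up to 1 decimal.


Normalize: R'=71/255≈0.2784, G'=23/255≈0.0902, B'=238/255≈0.9333
Max=238/255, Min=23/255, Δ=Max-Min=215/255
L = (Max+Min)/2 = (238+23)/510 = 261/510 = 0.51176… → L = 51.2%
L > 0.5 → S = Δ/(2-Max-Min) = 215/(510-238-23) = 215/249 = 0.86345… → S = 86.3%
(the 1/255 factors cancel in S and H, so raw channel differences can be used)
Max is B' → H = 60 × ((R-G)/Δ + 4) = 60 × ((71-23)/215 + 4)
  48/215 + 4 = 0.2232… + 4 = 4.2232…
  H = 60 × 4.2232… = 253.395…° → H = 253.4°
= HSL(253.4°, 86.3%, 51.2%)


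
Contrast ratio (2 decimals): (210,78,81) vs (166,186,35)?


Linearize each sRGB channel c=v/255: c/12.92 if c ≤ 0.04045 else ((c+0.055)/1.055)^2.4
L = 0.2126×R_lin + 0.7152×G_lin + 0.0722×B_lin
Color 1 (210,78,81):
  R=210: 210/255≈0.8235 > 0.04045 → ((0.8235+0.055)/1.055)^2.4 ≈ 0.64448
  G=78: 78/255≈0.3059 > 0.04045 → ((0.3059+0.055)/1.055)^2.4 ≈ 0.07619
  B=81: 81/255≈0.3176 > 0.04045 → ((0.3176+0.055)/1.055)^2.4 ≈ 0.08228
  L1 = 0.2126×0.64448 + 0.7152×0.07619 + 0.0722×0.08228 ≈ 0.19744
Color 2 (166,186,35):
  R=166: 166/255≈0.6510 > 0.04045 → ((0.6510+0.055)/1.055)^2.4 ≈ 0.38133
  G=186: 186/255≈0.7294 > 0.04045 → ((0.7294+0.055)/1.055)^2.4 ≈ 0.49102
  B=35: 35/255≈0.1373 > 0.04045 → ((0.1373+0.055)/1.055)^2.4 ≈ 0.01681
  L2 = 0.2126×0.38133 + 0.7152×0.49102 + 0.0722×0.01681 ≈ 0.43346
Lighter = 0.43346, Darker = 0.19744
Ratio = (L_lighter + 0.05) / (L_darker + 0.05)
Ratio = (0.43346 + 0.05) / (0.19744 + 0.05) = 0.48346 / 0.24744 ≈ 1.9538
Ratio ≈ 1.95:1


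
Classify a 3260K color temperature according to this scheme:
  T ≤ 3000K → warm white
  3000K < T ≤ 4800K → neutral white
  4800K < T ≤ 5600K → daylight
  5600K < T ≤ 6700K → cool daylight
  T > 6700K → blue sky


Temperature: 3260K
3000K < 3260K ≤ 4800K → neutral white
Classification: neutral white


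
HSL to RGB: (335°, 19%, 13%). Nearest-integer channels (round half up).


H=335°, S=0.19, L=0.13
C = (1-|2L-1|)×S = (1-|-0.74|)×0.19 = 0.0494
H' = H/60 = 335/60 ≈ 5.5833; X = C×(1-|H' mod 2 - 1|) ≈ 0.0206
m = L - C/2 = 0.13 - 0.0247 = 0.1053
Sector ⌊H'⌋ = 5 → (R',G',B') = (0.0494, 0.0, ≈0.0206)
RGB = ((R'+m)×255, (G'+m)×255, (B'+m)×255) = (39.4485, 26.8515, 32.10025)
Round half up → RGB(39, 27, 32)


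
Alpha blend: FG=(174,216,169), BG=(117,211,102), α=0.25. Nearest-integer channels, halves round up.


C = α×F + (1-α)×B, with 1-α = 0.75
R: 0.25×174 + 0.75×117 = 43.50 + 87.75 = 131.25 → 131
G: 0.25×216 + 0.75×211 = 54.00 + 158.25 = 212.25 → 212
B: 0.25×169 + 0.75×102 = 42.25 + 76.50 = 118.75 → 119
= RGB(131, 212, 119)


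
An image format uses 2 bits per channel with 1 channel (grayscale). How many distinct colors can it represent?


Total bits = 2 bits/channel × 1 channels = 2 bits
Distinct colors = 2^2
= 4 colors


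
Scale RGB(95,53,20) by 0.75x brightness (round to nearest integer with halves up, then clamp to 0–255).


Multiply each channel by 0.75, round half up, clamp to [0, 255]
R: 95×0.75 = 71.25 → round → 71
G: 53×0.75 = 39.75 → round → 40
B: 20×0.75 = 15
= RGB(71, 40, 15)


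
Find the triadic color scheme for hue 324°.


Triadic: equally spaced at 120° intervals
H1 = 324°
H2 = (324 + 120) mod 360 = 84°
H3 = (324 + 240) mod 360 = 204°
Triadic = 324°, 84°, 204°


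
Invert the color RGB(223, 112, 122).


Invert: (255-R, 255-G, 255-B)
R: 255-223 = 32
G: 255-112 = 143
B: 255-122 = 133
= RGB(32, 143, 133)


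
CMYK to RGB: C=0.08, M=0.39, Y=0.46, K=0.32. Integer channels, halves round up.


R = 255 × (1-C) × (1-K) = 255 × 0.92 × 0.68 = 159.528 → 160
G = 255 × (1-M) × (1-K) = 255 × 0.61 × 0.68 = 105.774 → 106
B = 255 × (1-Y) × (1-K) = 255 × 0.54 × 0.68 = 93.636 → 94
= RGB(160, 106, 94)


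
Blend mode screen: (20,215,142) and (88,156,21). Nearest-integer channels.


Screen: C = 255 - (255-A)×(255-B)/255, rounded to nearest integer
R: 255 - (255-20)×(255-88)/255 = 255 - 39245/255 ≈ 255 - 153.902 = 101.098 → 101
G: 255 - (255-215)×(255-156)/255 = 255 - 3960/255 ≈ 255 - 15.529 = 239.471 → 239
B: 255 - (255-142)×(255-21)/255 = 255 - 26442/255 ≈ 255 - 103.694 = 151.306 → 151
= RGB(101, 239, 151)


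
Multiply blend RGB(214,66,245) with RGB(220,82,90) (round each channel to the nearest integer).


Multiply: C = A×B/255, rounded to nearest integer
R: 214×220/255 = 47080/255 ≈ 184.627 → 185
G: 66×82/255 = 5412/255 ≈ 21.224 → 21
B: 245×90/255 = 22050/255 ≈ 86.471 → 86
= RGB(185, 21, 86)


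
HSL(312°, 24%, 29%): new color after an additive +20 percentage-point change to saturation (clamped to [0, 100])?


Original S = 24%
Adjustment = +20 percentage points
New S = 24 + (20) = 44
Clamp to [0, 100] → 44
= HSL(312°, 44%, 29%)


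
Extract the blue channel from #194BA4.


Color: #194BA4
R = 19 = 25
G = 4B = 75
B = A4 = 164
Blue = 164


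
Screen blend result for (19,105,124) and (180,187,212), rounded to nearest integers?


Screen: C = 255 - (255-A)×(255-B)/255, rounded to nearest integer
R: 255 - (255-19)×(255-180)/255 = 255 - 17700/255 ≈ 255 - 69.412 = 185.588 → 186
G: 255 - (255-105)×(255-187)/255 = 255 - 10200/255 ≈ 255 - 40.000 = 215.000 → 215
B: 255 - (255-124)×(255-212)/255 = 255 - 5633/255 ≈ 255 - 22.090 = 232.910 → 233
= RGB(186, 215, 233)


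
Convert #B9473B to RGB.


B9 → 185 (R)
47 → 71 (G)
3B → 59 (B)
= RGB(185, 71, 59)


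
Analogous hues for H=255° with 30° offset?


Base hue: 255°
Left analog: (255 - 30) mod 360 = 225°
Right analog: (255 + 30) mod 360 = 285°
Analogous hues = 225° and 285°


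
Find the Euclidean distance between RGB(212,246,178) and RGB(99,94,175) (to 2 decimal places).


d = √[(R₁-R₂)² + (G₁-G₂)² + (B₁-B₂)²]
d = √[(212-99)² + (246-94)² + (178-175)²]
d = √[12769 + 23104 + 9]
d = √35882
d ≈ 189.43


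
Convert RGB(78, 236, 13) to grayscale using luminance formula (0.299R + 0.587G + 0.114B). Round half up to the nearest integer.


Gray = 0.299×R + 0.587×G + 0.114×B
Gray = 0.299×78 + 0.587×236 + 0.114×13
Gray = 23.322 + 138.532 + 1.482
Gray = 163.336 → round half up → 163
Gray = 163


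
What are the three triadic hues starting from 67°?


Triadic: equally spaced at 120° intervals
H1 = 67°
H2 = (67 + 120) mod 360 = 187°
H3 = (67 + 240) mod 360 = 307°
Triadic = 67°, 187°, 307°


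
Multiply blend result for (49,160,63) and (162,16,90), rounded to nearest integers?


Multiply: C = A×B/255, rounded to nearest integer
R: 49×162/255 = 7938/255 ≈ 31.129 → 31
G: 160×16/255 = 2560/255 ≈ 10.039 → 10
B: 63×90/255 = 5670/255 ≈ 22.235 → 22
= RGB(31, 10, 22)


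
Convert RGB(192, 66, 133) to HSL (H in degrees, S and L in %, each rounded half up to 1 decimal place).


Normalize: R'=192/255≈0.7529, G'=66/255≈0.2588, B'=133/255≈0.5216
Max=192/255, Min=66/255, Δ=Max-Min=126/255
L = (Max+Min)/2 = (192+66)/510 = 258/510 = 0.50588… → L = 50.6%
L > 0.5 → S = Δ/(2-Max-Min) = 126/(510-192-66) = 126/252 = 0.5 → S = 50.0%
(the 1/255 factors cancel in S and H, so raw channel differences can be used)
Max is R' → H = 60 × (((G-B)/Δ) mod 6) = 60 × (((66-133)/126) mod 6)
  (-67)/126 = -0.5317…; negative, so add 6 → 5.4682…
  H = 60 × 5.4682… = 328.095…° → H = 328.1°
= HSL(328.1°, 50.0%, 50.6%)


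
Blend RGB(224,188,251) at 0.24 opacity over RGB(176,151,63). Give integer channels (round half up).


C = α×F + (1-α)×B, with 1-α = 0.76
R: 0.24×224 + 0.76×176 = 53.76 + 133.76 = 187.52 → 188
G: 0.24×188 + 0.76×151 = 45.12 + 114.76 = 159.88 → 160
B: 0.24×251 + 0.76×63 = 60.24 + 47.88 = 108.12 → 108
= RGB(188, 160, 108)


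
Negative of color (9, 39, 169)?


Invert: (255-R, 255-G, 255-B)
R: 255-9 = 246
G: 255-39 = 216
B: 255-169 = 86
= RGB(246, 216, 86)


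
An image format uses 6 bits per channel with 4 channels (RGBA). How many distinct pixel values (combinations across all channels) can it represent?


Total bits = 6 bits/channel × 4 channels = 24 bits
Distinct pixel values = 2^24
= 16,777,216 pixel values


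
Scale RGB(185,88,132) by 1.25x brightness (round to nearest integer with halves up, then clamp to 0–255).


Multiply each channel by 1.25, round half up, clamp to [0, 255]
R: 185×1.25 = 231.25 → round → 231
G: 88×1.25 = 110
B: 132×1.25 = 165
= RGB(231, 110, 165)


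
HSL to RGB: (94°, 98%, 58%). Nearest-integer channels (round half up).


H=94°, S=0.98, L=0.58
C = (1-|2L-1|)×S = (1-|0.16|)×0.98 = 0.8232
H' = H/60 = 94/60 ≈ 1.5667; X = C×(1-|H' mod 2 - 1|) = 0.35672
m = L - C/2 = 0.58 - 0.4116 = 0.1684
Sector ⌊H'⌋ = 1 → (R',G',B') = (0.35672, 0.8232, 0.0)
RGB = ((R'+m)×255, (G'+m)×255, (B'+m)×255) = (133.9056, 252.858, 42.942)
Round half up → RGB(134, 253, 43)


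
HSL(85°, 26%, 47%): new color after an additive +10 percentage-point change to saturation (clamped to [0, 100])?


Original S = 26%
Adjustment = +10 percentage points
New S = 26 + (10) = 36
Clamp to [0, 100] → 36
= HSL(85°, 36%, 47%)


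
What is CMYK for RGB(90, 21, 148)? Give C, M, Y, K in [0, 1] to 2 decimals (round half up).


R'=90/255≈0.3529, G'=21/255≈0.0824, B'=148/255≈0.5804
K = 1 - max(R',G',B') = 1 - 148/255 = 107/255 = 0.41960… → 0.42
(1-R'-K)/(1-K) simplifies to (max-R)/max with max = 148:
C = (148-90)/148 = 58/148 = 0.39189… → 0.39
M = (148-21)/148 = 127/148 = 0.85810… → 0.86
Y = (148-148)/148 = 0/148 = 0 → 0.00
= CMYK(0.39, 0.86, 0.00, 0.42)


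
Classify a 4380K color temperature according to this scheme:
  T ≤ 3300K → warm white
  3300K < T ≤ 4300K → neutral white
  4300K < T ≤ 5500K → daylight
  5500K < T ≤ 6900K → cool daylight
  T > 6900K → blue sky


Temperature: 4380K
4300K < 4380K ≤ 5500K → daylight
Classification: daylight


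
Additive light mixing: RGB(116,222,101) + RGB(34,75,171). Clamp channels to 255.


Additive: each channel = min(255, C₁+C₂)
R: 116+34 = 150 → 150
G: 222+75 = 297 → 255
B: 101+171 = 272 → 255
= RGB(150, 255, 255)


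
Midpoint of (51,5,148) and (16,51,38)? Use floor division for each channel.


Midpoint: each channel = ⌊(C₁+C₂)/2⌋
R: ⌊(51+16)/2⌋ = 33
G: ⌊(5+51)/2⌋ = 28
B: ⌊(148+38)/2⌋ = 93
= RGB(33, 28, 93)


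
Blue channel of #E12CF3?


Color: #E12CF3
R = E1 = 225
G = 2C = 44
B = F3 = 243
Blue = 243


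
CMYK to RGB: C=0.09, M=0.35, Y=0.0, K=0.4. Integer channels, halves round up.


R = 255 × (1-C) × (1-K) = 255 × 0.91 × 0.60 = 139.23 → 139
G = 255 × (1-M) × (1-K) = 255 × 0.65 × 0.60 = 99.45 → 99
B = 255 × (1-Y) × (1-K) = 255 × 1.00 × 0.60 = 153
= RGB(139, 99, 153)


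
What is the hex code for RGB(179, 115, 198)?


R = 179 → B3 (hex)
G = 115 → 73 (hex)
B = 198 → C6 (hex)
Hex = #B373C6


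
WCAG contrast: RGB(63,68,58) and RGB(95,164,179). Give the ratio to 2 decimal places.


Linearize each sRGB channel c=v/255: c/12.92 if c ≤ 0.04045 else ((c+0.055)/1.055)^2.4
L = 0.2126×R_lin + 0.7152×G_lin + 0.0722×B_lin
Color 1 (63,68,58):
  R=63: 63/255≈0.2471 > 0.04045 → ((0.2471+0.055)/1.055)^2.4 ≈ 0.04971
  G=68: 68/255≈0.2667 > 0.04045 → ((0.2667+0.055)/1.055)^2.4 ≈ 0.05781
  B=58: 58/255≈0.2275 > 0.04045 → ((0.2275+0.055)/1.055)^2.4 ≈ 0.04231
  L1 = 0.2126×0.04971 + 0.7152×0.05781 + 0.0722×0.04231 ≈ 0.05496
Color 2 (95,164,179):
  R=95: 95/255≈0.3725 > 0.04045 → ((0.3725+0.055)/1.055)^2.4 ≈ 0.11444
  G=164: 164/255≈0.6431 > 0.04045 → ((0.6431+0.055)/1.055)^2.4 ≈ 0.37124
  B=179: 179/255≈0.7020 > 0.04045 → ((0.7020+0.055)/1.055)^2.4 ≈ 0.45079
  L2 = 0.2126×0.11444 + 0.7152×0.37124 + 0.0722×0.45079 ≈ 0.32238
Lighter = 0.32238, Darker = 0.05496
Ratio = (L_lighter + 0.05) / (L_darker + 0.05)
Ratio = (0.32238 + 0.05) / (0.05496 + 0.05) = 0.37238 / 0.10496 ≈ 3.5477
Ratio ≈ 3.55:1


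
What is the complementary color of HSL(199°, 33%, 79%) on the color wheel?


Complement = opposite side of color wheel = hue + 180°
H' = (199 + 180) mod 360 = 19°
S and L unchanged.
= HSL(19°, 33%, 79%)


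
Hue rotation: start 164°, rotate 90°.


New hue = (H + rotation) mod 360
New hue = (164 + 90) mod 360
= 254 mod 360
= 254°


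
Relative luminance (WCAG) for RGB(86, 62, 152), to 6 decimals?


Linearize each channel (sRGB transfer function): c = v/255; c_lin = c/12.92 if c ≤ 0.04045, else ((c+0.055)/1.055)^2.4
  R: 86/255 ≈ 0.337255 > 0.04045 → ((0.337255+0.055)/1.055)^2.4 ≈ 0.093059
  G: 62/255 ≈ 0.243137 > 0.04045 → ((0.243137+0.055)/1.055)^2.4 ≈ 0.048172
  B: 152/255 ≈ 0.596078 > 0.04045 → ((0.596078+0.055)/1.055)^2.4 ≈ 0.313989
R_lin = 0.093059, G_lin = 0.048172, B_lin = 0.313989
L = 0.2126×R + 0.7152×G + 0.0722×B
L = 0.2126×0.093059 + 0.7152×0.048172 + 0.0722×0.313989
L ≈ 0.076907


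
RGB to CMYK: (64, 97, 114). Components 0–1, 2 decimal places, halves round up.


R'=64/255≈0.2510, G'=97/255≈0.3804, B'=114/255≈0.4471
K = 1 - max(R',G',B') = 1 - 114/255 = 141/255 = 0.55294… → 0.55
(1-R'-K)/(1-K) simplifies to (max-R)/max with max = 114:
C = (114-64)/114 = 50/114 = 0.43859… → 0.44
M = (114-97)/114 = 17/114 = 0.14912… → 0.15
Y = (114-114)/114 = 0/114 = 0 → 0.00
= CMYK(0.44, 0.15, 0.00, 0.55)


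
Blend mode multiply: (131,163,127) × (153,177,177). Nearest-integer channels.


Multiply: C = A×B/255, rounded to nearest integer
R: 131×153/255 = 20043/255 ≈ 78.600 → 79
G: 163×177/255 = 28851/255 ≈ 113.141 → 113
B: 127×177/255 = 22479/255 ≈ 88.153 → 88
= RGB(79, 113, 88)


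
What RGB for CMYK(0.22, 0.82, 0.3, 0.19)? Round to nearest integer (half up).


R = 255 × (1-C) × (1-K) = 255 × 0.78 × 0.81 = 161.109 → 161
G = 255 × (1-M) × (1-K) = 255 × 0.18 × 0.81 = 37.179 → 37
B = 255 × (1-Y) × (1-K) = 255 × 0.70 × 0.81 = 144.585 → 145
= RGB(161, 37, 145)


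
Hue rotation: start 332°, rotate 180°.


New hue = (H + rotation) mod 360
New hue = (332 + 180) mod 360
= 512 mod 360
= 152°


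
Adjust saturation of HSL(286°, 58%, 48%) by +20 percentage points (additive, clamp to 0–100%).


Original S = 58%
Adjustment = +20 percentage points
New S = 58 + (20) = 78
Clamp to [0, 100] → 78
= HSL(286°, 78%, 48%)


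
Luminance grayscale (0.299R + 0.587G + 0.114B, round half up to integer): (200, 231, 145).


Gray = 0.299×R + 0.587×G + 0.114×B
Gray = 0.299×200 + 0.587×231 + 0.114×145
Gray = 59.800 + 135.597 + 16.530
Gray = 211.927 → round half up → 212
Gray = 212


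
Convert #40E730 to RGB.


40 → 64 (R)
E7 → 231 (G)
30 → 48 (B)
= RGB(64, 231, 48)


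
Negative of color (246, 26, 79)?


Invert: (255-R, 255-G, 255-B)
R: 255-246 = 9
G: 255-26 = 229
B: 255-79 = 176
= RGB(9, 229, 176)


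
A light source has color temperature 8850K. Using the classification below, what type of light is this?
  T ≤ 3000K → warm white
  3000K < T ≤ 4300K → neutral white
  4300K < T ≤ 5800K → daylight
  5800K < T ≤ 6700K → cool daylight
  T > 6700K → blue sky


Temperature: 8850K
8850K > 6700K → blue sky
Classification: blue sky


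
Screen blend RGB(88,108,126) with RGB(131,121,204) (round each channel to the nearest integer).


Screen: C = 255 - (255-A)×(255-B)/255, rounded to nearest integer
R: 255 - (255-88)×(255-131)/255 = 255 - 20708/255 ≈ 255 - 81.208 = 173.792 → 174
G: 255 - (255-108)×(255-121)/255 = 255 - 19698/255 ≈ 255 - 77.247 = 177.753 → 178
B: 255 - (255-126)×(255-204)/255 = 255 - 6579/255 ≈ 255 - 25.800 = 229.200 → 229
= RGB(174, 178, 229)


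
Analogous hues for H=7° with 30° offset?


Base hue: 7°
Left analog: (7 - 30) mod 360 = 337°
Right analog: (7 + 30) mod 360 = 37°
Analogous hues = 337° and 37°


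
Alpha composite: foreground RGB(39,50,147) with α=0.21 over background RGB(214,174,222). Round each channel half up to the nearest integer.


C = α×F + (1-α)×B, with 1-α = 0.79
R: 0.21×39 + 0.79×214 = 8.19 + 169.06 = 177.25 → 177
G: 0.21×50 + 0.79×174 = 10.50 + 137.46 = 147.96 → 148
B: 0.21×147 + 0.79×222 = 30.87 + 175.38 = 206.25 → 206
= RGB(177, 148, 206)


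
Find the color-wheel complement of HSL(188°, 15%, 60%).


Complement = opposite side of color wheel = hue + 180°
H' = (188 + 180) mod 360 = 8°
S and L unchanged.
= HSL(8°, 15%, 60%)


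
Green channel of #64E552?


Color: #64E552
R = 64 = 100
G = E5 = 229
B = 52 = 82
Green = 229


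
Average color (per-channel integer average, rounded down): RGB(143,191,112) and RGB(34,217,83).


Midpoint: each channel = ⌊(C₁+C₂)/2⌋
R: ⌊(143+34)/2⌋ = 88
G: ⌊(191+217)/2⌋ = 204
B: ⌊(112+83)/2⌋ = 97
= RGB(88, 204, 97)


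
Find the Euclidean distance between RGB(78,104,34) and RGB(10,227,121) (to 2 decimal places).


d = √[(R₁-R₂)² + (G₁-G₂)² + (B₁-B₂)²]
d = √[(78-10)² + (104-227)² + (34-121)²]
d = √[4624 + 15129 + 7569]
d = √27322
d ≈ 165.29


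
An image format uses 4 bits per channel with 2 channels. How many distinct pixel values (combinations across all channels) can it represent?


Total bits = 4 bits/channel × 2 channels = 8 bits
Distinct pixel values = 2^8
= 256 pixel values


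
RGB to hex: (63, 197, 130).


R = 63 → 3F (hex)
G = 197 → C5 (hex)
B = 130 → 82 (hex)
Hex = #3FC582


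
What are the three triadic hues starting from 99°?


Triadic: equally spaced at 120° intervals
H1 = 99°
H2 = (99 + 120) mod 360 = 219°
H3 = (99 + 240) mod 360 = 339°
Triadic = 99°, 219°, 339°


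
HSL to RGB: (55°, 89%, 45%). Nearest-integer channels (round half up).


H=55°, S=0.89, L=0.45
C = (1-|2L-1|)×S = (1-|-0.10|)×0.89 = 0.801
H' = H/60 = 55/60 ≈ 0.9167; X = C×(1-|H' mod 2 - 1|) = 0.73425
m = L - C/2 = 0.45 - 0.4005 = 0.0495
Sector ⌊H'⌋ = 0 → (R',G',B') = (0.801, 0.73425, 0.0)
RGB = ((R'+m)×255, (G'+m)×255, (B'+m)×255) = (216.8775, 199.85625, 12.6225)
Round half up → RGB(217, 200, 13)


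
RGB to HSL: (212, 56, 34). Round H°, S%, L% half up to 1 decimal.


Normalize: R'=212/255≈0.8314, G'=56/255≈0.2196, B'=34/255≈0.1333
Max=212/255, Min=34/255, Δ=Max-Min=178/255
L = (Max+Min)/2 = (212+34)/510 = 246/510 = 0.48235… → L = 48.2%
L ≤ 0.5 → S = Δ/(Max+Min) = 178/(212+34) = 178/246 = 0.72357… → S = 72.4%
(the 1/255 factors cancel in S and H, so raw channel differences can be used)
Max is R' → H = 60 × (((G-B)/Δ) mod 6) = 60 × (((56-34)/178) mod 6)
  22/178 = 0.1235…
  H = 60 × 0.1235… = 7.415…° → H = 7.4°
= HSL(7.4°, 72.4%, 48.2%)


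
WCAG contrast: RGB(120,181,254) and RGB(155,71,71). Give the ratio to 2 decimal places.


Linearize each sRGB channel c=v/255: c/12.92 if c ≤ 0.04045 else ((c+0.055)/1.055)^2.4
L = 0.2126×R_lin + 0.7152×G_lin + 0.0722×B_lin
Color 1 (120,181,254):
  R=120: 120/255≈0.4706 > 0.04045 → ((0.4706+0.055)/1.055)^2.4 ≈ 0.18782
  G=181: 181/255≈0.7098 > 0.04045 → ((0.7098+0.055)/1.055)^2.4 ≈ 0.46208
  B=254: 254/255≈0.9961 > 0.04045 → ((0.9961+0.055)/1.055)^2.4 ≈ 0.99110
  L1 = 0.2126×0.18782 + 0.7152×0.46208 + 0.0722×0.99110 ≈ 0.44197
Color 2 (155,71,71):
  R=155: 155/255≈0.6078 > 0.04045 → ((0.6078+0.055)/1.055)^2.4 ≈ 0.32778
  G=71: 71/255≈0.2784 > 0.04045 → ((0.2784+0.055)/1.055)^2.4 ≈ 0.06301
  B=71: 71/255≈0.2784 > 0.04045 → ((0.2784+0.055)/1.055)^2.4 ≈ 0.06301
  L2 = 0.2126×0.32778 + 0.7152×0.06301 + 0.0722×0.06301 ≈ 0.11930
Lighter = 0.44197, Darker = 0.11930
Ratio = (L_lighter + 0.05) / (L_darker + 0.05)
Ratio = (0.44197 + 0.05) / (0.11930 + 0.05) = 0.49197 / 0.16930 ≈ 2.9059
Ratio ≈ 2.91:1


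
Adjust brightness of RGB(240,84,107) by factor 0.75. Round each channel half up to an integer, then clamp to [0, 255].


Multiply each channel by 0.75, round half up, clamp to [0, 255]
R: 240×0.75 = 180
G: 84×0.75 = 63
B: 107×0.75 = 80.25 → round → 80
= RGB(180, 63, 80)


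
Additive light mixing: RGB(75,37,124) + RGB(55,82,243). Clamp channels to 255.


Additive: each channel = min(255, C₁+C₂)
R: 75+55 = 130 → 130
G: 37+82 = 119 → 119
B: 124+243 = 367 → 255
= RGB(130, 119, 255)


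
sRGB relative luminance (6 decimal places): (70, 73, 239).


Linearize each channel (sRGB transfer function): c = v/255; c_lin = c/12.92 if c ≤ 0.04045, else ((c+0.055)/1.055)^2.4
  R: 70/255 ≈ 0.274510 > 0.04045 → ((0.274510+0.055)/1.055)^2.4 ≈ 0.061246
  G: 73/255 ≈ 0.286275 > 0.04045 → ((0.286275+0.055)/1.055)^2.4 ≈ 0.066626
  B: 239/255 ≈ 0.937255 > 0.04045 → ((0.937255+0.055)/1.055)^2.4 ≈ 0.863157
R_lin = 0.061246, G_lin = 0.066626, B_lin = 0.863157
L = 0.2126×R + 0.7152×G + 0.0722×B
L = 0.2126×0.061246 + 0.7152×0.066626 + 0.0722×0.863157
L ≈ 0.122992


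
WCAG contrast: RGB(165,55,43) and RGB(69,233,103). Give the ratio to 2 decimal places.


Linearize each sRGB channel c=v/255: c/12.92 if c ≤ 0.04045 else ((c+0.055)/1.055)^2.4
L = 0.2126×R_lin + 0.7152×G_lin + 0.0722×B_lin
Color 1 (165,55,43):
  R=165: 165/255≈0.6471 > 0.04045 → ((0.6471+0.055)/1.055)^2.4 ≈ 0.37626
  G=55: 55/255≈0.2157 > 0.04045 → ((0.2157+0.055)/1.055)^2.4 ≈ 0.03820
  B=43: 43/255≈0.1686 > 0.04045 → ((0.1686+0.055)/1.055)^2.4 ≈ 0.02416
  L1 = 0.2126×0.37626 + 0.7152×0.03820 + 0.0722×0.02416 ≈ 0.10906
Color 2 (69,233,103):
  R=69: 69/255≈0.2706 > 0.04045 → ((0.2706+0.055)/1.055)^2.4 ≈ 0.05951
  G=233: 233/255≈0.9137 > 0.04045 → ((0.9137+0.055)/1.055)^2.4 ≈ 0.81485
  B=103: 103/255≈0.4039 > 0.04045 → ((0.4039+0.055)/1.055)^2.4 ≈ 0.13563
  L2 = 0.2126×0.05951 + 0.7152×0.81485 + 0.0722×0.13563 ≈ 0.60522
Lighter = 0.60522, Darker = 0.10906
Ratio = (L_lighter + 0.05) / (L_darker + 0.05)
Ratio = (0.60522 + 0.05) / (0.10906 + 0.05) = 0.65522 / 0.15906 ≈ 4.1193
Ratio ≈ 4.12:1


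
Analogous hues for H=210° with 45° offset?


Base hue: 210°
Left analog: (210 - 45) mod 360 = 165°
Right analog: (210 + 45) mod 360 = 255°
Analogous hues = 165° and 255°


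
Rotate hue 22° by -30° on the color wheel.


New hue = (H + rotation) mod 360
New hue = (22 -30) mod 360
= -8 mod 360
= 352°


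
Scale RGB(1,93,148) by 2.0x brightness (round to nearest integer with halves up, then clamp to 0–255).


Multiply each channel by 2.0, round half up, clamp to [0, 255]
R: 1×2.0 = 2
G: 93×2.0 = 186
B: 148×2.0 = 296 → clamp → 255
= RGB(2, 186, 255)


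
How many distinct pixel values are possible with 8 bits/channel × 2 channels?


Total bits = 8 bits/channel × 2 channels = 16 bits
Distinct pixel values = 2^16
= 65,536 pixel values


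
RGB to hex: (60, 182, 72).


R = 60 → 3C (hex)
G = 182 → B6 (hex)
B = 72 → 48 (hex)
Hex = #3CB648


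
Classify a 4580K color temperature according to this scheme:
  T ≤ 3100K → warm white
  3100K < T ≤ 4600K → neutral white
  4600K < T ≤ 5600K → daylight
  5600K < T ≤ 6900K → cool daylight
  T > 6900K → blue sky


Temperature: 4580K
3100K < 4580K ≤ 4600K → neutral white
Classification: neutral white


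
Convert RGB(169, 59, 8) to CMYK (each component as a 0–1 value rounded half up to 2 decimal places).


R'=169/255≈0.6627, G'=59/255≈0.2314, B'=8/255≈0.0314
K = 1 - max(R',G',B') = 1 - 169/255 = 86/255 = 0.33725… → 0.34
(1-R'-K)/(1-K) simplifies to (max-R)/max with max = 169:
C = (169-169)/169 = 0/169 = 0 → 0.00
M = (169-59)/169 = 110/169 = 0.65088… → 0.65
Y = (169-8)/169 = 161/169 = 0.95266… → 0.95
= CMYK(0.00, 0.65, 0.95, 0.34)


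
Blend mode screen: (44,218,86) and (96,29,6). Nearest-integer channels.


Screen: C = 255 - (255-A)×(255-B)/255, rounded to nearest integer
R: 255 - (255-44)×(255-96)/255 = 255 - 33549/255 ≈ 255 - 131.565 = 123.435 → 123
G: 255 - (255-218)×(255-29)/255 = 255 - 8362/255 ≈ 255 - 32.792 = 222.208 → 222
B: 255 - (255-86)×(255-6)/255 = 255 - 42081/255 ≈ 255 - 165.024 = 89.976 → 90
= RGB(123, 222, 90)


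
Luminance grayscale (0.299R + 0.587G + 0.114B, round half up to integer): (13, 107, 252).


Gray = 0.299×R + 0.587×G + 0.114×B
Gray = 0.299×13 + 0.587×107 + 0.114×252
Gray = 3.887 + 62.809 + 28.728
Gray = 95.424 → round half up → 95
Gray = 95


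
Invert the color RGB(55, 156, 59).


Invert: (255-R, 255-G, 255-B)
R: 255-55 = 200
G: 255-156 = 99
B: 255-59 = 196
= RGB(200, 99, 196)


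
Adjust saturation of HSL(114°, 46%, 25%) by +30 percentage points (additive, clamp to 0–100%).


Original S = 46%
Adjustment = +30 percentage points
New S = 46 + (30) = 76
Clamp to [0, 100] → 76
= HSL(114°, 76%, 25%)


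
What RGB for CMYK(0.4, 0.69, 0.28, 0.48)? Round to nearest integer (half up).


R = 255 × (1-C) × (1-K) = 255 × 0.60 × 0.52 = 79.56 → 80
G = 255 × (1-M) × (1-K) = 255 × 0.31 × 0.52 = 41.106 → 41
B = 255 × (1-Y) × (1-K) = 255 × 0.72 × 0.52 = 95.472 → 95
= RGB(80, 41, 95)


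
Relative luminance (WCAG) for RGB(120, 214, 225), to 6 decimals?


Linearize each channel (sRGB transfer function): c = v/255; c_lin = c/12.92 if c ≤ 0.04045, else ((c+0.055)/1.055)^2.4
  R: 120/255 ≈ 0.470588 > 0.04045 → ((0.470588+0.055)/1.055)^2.4 ≈ 0.187821
  G: 214/255 ≈ 0.839216 > 0.04045 → ((0.839216+0.055)/1.055)^2.4 ≈ 0.672443
  B: 225/255 ≈ 0.882353 > 0.04045 → ((0.882353+0.055)/1.055)^2.4 ≈ 0.752942
R_lin = 0.187821, G_lin = 0.672443, B_lin = 0.752942
L = 0.2126×R + 0.7152×G + 0.0722×B
L = 0.2126×0.187821 + 0.7152×0.672443 + 0.0722×0.752942
L ≈ 0.575224


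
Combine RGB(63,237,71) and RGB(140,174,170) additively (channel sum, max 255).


Additive: each channel = min(255, C₁+C₂)
R: 63+140 = 203 → 203
G: 237+174 = 411 → 255
B: 71+170 = 241 → 241
= RGB(203, 255, 241)


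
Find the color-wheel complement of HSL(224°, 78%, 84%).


Complement = opposite side of color wheel = hue + 180°
H' = (224 + 180) mod 360 = 44°
S and L unchanged.
= HSL(44°, 78%, 84%)


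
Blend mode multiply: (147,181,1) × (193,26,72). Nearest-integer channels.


Multiply: C = A×B/255, rounded to nearest integer
R: 147×193/255 = 28371/255 ≈ 111.259 → 111
G: 181×26/255 = 4706/255 ≈ 18.455 → 18
B: 1×72/255 = 72/255 ≈ 0.282 → 0
= RGB(111, 18, 0)


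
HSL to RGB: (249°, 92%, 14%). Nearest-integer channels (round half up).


H=249°, S=0.92, L=0.14
C = (1-|2L-1|)×S = (1-|-0.72|)×0.92 = 0.2576
H' = H/60 = 249/60 ≈ 4.1500; X = C×(1-|H' mod 2 - 1|) = 0.03864
m = L - C/2 = 0.14 - 0.1288 = 0.0112
Sector ⌊H'⌋ = 4 → (R',G',B') = (0.03864, 0.0, 0.2576)
RGB = ((R'+m)×255, (G'+m)×255, (B'+m)×255) = (12.7092, 2.856, 68.544)
Round half up → RGB(13, 3, 69)


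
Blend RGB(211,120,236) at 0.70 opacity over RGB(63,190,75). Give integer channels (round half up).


C = α×F + (1-α)×B, with 1-α = 0.30
R: 0.70×211 + 0.30×63 = 147.70 + 18.90 = 166.60 → 167
G: 0.70×120 + 0.30×190 = 84.00 + 57.00 = 141.00 → 141
B: 0.70×236 + 0.30×75 = 165.20 + 22.50 = 187.70 → 188
= RGB(167, 141, 188)


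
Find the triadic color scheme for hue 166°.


Triadic: equally spaced at 120° intervals
H1 = 166°
H2 = (166 + 120) mod 360 = 286°
H3 = (166 + 240) mod 360 = 46°
Triadic = 166°, 286°, 46°


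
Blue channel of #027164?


Color: #027164
R = 02 = 2
G = 71 = 113
B = 64 = 100
Blue = 100


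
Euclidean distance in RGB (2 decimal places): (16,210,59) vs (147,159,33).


d = √[(R₁-R₂)² + (G₁-G₂)² + (B₁-B₂)²]
d = √[(16-147)² + (210-159)² + (59-33)²]
d = √[17161 + 2601 + 676]
d = √20438
d ≈ 142.96


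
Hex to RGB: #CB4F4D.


CB → 203 (R)
4F → 79 (G)
4D → 77 (B)
= RGB(203, 79, 77)


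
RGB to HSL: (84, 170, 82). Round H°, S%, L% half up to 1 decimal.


Normalize: R'=84/255≈0.3294, G'=170/255≈0.6667, B'=82/255≈0.3216
Max=170/255, Min=82/255, Δ=Max-Min=88/255
L = (Max+Min)/2 = (170+82)/510 = 252/510 = 0.49411… → L = 49.4%
L ≤ 0.5 → S = Δ/(Max+Min) = 88/(170+82) = 88/252 = 0.34920… → S = 34.9%
(the 1/255 factors cancel in S and H, so raw channel differences can be used)
Max is G' → H = 60 × ((B-R)/Δ + 2) = 60 × ((82-84)/88 + 2)
  -2/88 + 2 = -0.0227… + 2 = 1.9772…
  H = 60 × 1.9772… = 118.636…° → H = 118.6°
= HSL(118.6°, 34.9%, 49.4%)


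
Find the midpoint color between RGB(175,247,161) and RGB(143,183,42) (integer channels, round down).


Midpoint: each channel = ⌊(C₁+C₂)/2⌋
R: ⌊(175+143)/2⌋ = 159
G: ⌊(247+183)/2⌋ = 215
B: ⌊(161+42)/2⌋ = 101
= RGB(159, 215, 101)


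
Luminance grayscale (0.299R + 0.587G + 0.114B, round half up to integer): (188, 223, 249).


Gray = 0.299×R + 0.587×G + 0.114×B
Gray = 0.299×188 + 0.587×223 + 0.114×249
Gray = 56.212 + 130.901 + 28.386
Gray = 215.499 → round half up → 215
Gray = 215


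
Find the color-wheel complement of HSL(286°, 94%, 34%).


Complement = opposite side of color wheel = hue + 180°
H' = (286 + 180) mod 360 = 106°
S and L unchanged.
= HSL(106°, 94%, 34%)


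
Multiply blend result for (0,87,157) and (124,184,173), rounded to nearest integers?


Multiply: C = A×B/255, rounded to nearest integer
R: 0×124/255 = 0/255 ≈ 0.000 → 0
G: 87×184/255 = 16008/255 ≈ 62.776 → 63
B: 157×173/255 = 27161/255 ≈ 106.514 → 107
= RGB(0, 63, 107)


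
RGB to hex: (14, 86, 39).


R = 14 → 0E (hex)
G = 86 → 56 (hex)
B = 39 → 27 (hex)
Hex = #0E5627


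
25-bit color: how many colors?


Colors = 2^bits = 2^25
= 33,554,432 colors


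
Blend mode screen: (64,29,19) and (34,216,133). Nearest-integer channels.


Screen: C = 255 - (255-A)×(255-B)/255, rounded to nearest integer
R: 255 - (255-64)×(255-34)/255 = 255 - 42211/255 ≈ 255 - 165.533 = 89.467 → 89
G: 255 - (255-29)×(255-216)/255 = 255 - 8814/255 ≈ 255 - 34.565 = 220.435 → 220
B: 255 - (255-19)×(255-133)/255 = 255 - 28792/255 ≈ 255 - 112.910 = 142.090 → 142
= RGB(89, 220, 142)


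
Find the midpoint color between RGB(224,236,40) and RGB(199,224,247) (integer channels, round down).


Midpoint: each channel = ⌊(C₁+C₂)/2⌋
R: ⌊(224+199)/2⌋ = 211
G: ⌊(236+224)/2⌋ = 230
B: ⌊(40+247)/2⌋ = 143
= RGB(211, 230, 143)


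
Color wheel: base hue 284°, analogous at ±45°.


Base hue: 284°
Left analog: (284 - 45) mod 360 = 239°
Right analog: (284 + 45) mod 360 = 329°
Analogous hues = 239° and 329°


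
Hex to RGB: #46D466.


46 → 70 (R)
D4 → 212 (G)
66 → 102 (B)
= RGB(70, 212, 102)


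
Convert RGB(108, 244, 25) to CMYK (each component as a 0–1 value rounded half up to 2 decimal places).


R'=108/255≈0.4235, G'=244/255≈0.9569, B'=25/255≈0.0980
K = 1 - max(R',G',B') = 1 - 244/255 = 11/255 = 0.04313… → 0.04
(1-R'-K)/(1-K) simplifies to (max-R)/max with max = 244:
C = (244-108)/244 = 136/244 = 0.55737… → 0.56
M = (244-244)/244 = 0/244 = 0 → 0.00
Y = (244-25)/244 = 219/244 = 0.89754… → 0.90
= CMYK(0.56, 0.00, 0.90, 0.04)


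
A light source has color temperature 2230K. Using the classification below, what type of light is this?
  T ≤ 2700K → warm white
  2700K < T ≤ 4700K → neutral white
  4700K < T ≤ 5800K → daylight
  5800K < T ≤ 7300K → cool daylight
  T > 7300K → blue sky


Temperature: 2230K
2230K ≤ 2700K → warm white
Classification: warm white


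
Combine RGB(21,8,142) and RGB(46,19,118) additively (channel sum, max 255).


Additive: each channel = min(255, C₁+C₂)
R: 21+46 = 67 → 67
G: 8+19 = 27 → 27
B: 142+118 = 260 → 255
= RGB(67, 27, 255)


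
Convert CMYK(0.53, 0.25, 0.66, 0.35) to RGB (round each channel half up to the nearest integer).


R = 255 × (1-C) × (1-K) = 255 × 0.47 × 0.65 = 77.9025 → 78
G = 255 × (1-M) × (1-K) = 255 × 0.75 × 0.65 = 124.3125 → 124
B = 255 × (1-Y) × (1-K) = 255 × 0.34 × 0.65 = 56.355 → 56
= RGB(78, 124, 56)


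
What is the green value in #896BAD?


Color: #896BAD
R = 89 = 137
G = 6B = 107
B = AD = 173
Green = 107


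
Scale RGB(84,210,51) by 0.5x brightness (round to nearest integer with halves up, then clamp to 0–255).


Multiply each channel by 0.5, round half up, clamp to [0, 255]
R: 84×0.5 = 42
G: 210×0.5 = 105
B: 51×0.5 = 25.5 → round → 26
= RGB(42, 105, 26)


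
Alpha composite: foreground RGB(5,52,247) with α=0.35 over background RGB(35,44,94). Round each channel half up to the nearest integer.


C = α×F + (1-α)×B, with 1-α = 0.65
R: 0.35×5 + 0.65×35 = 1.75 + 22.75 = 24.50 → 25
G: 0.35×52 + 0.65×44 = 18.20 + 28.60 = 46.80 → 47
B: 0.35×247 + 0.65×94 = 86.45 + 61.10 = 147.55 → 148
= RGB(25, 47, 148)


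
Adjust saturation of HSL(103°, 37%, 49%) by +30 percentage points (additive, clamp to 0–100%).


Original S = 37%
Adjustment = +30 percentage points
New S = 37 + (30) = 67
Clamp to [0, 100] → 67
= HSL(103°, 67%, 49%)


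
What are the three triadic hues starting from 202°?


Triadic: equally spaced at 120° intervals
H1 = 202°
H2 = (202 + 120) mod 360 = 322°
H3 = (202 + 240) mod 360 = 82°
Triadic = 202°, 322°, 82°


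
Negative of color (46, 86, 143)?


Invert: (255-R, 255-G, 255-B)
R: 255-46 = 209
G: 255-86 = 169
B: 255-143 = 112
= RGB(209, 169, 112)


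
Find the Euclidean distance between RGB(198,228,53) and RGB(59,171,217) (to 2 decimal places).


d = √[(R₁-R₂)² + (G₁-G₂)² + (B₁-B₂)²]
d = √[(198-59)² + (228-171)² + (53-217)²]
d = √[19321 + 3249 + 26896]
d = √49466
d ≈ 222.41


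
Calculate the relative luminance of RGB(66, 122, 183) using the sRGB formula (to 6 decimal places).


Linearize each channel (sRGB transfer function): c = v/255; c_lin = c/12.92 if c ≤ 0.04045, else ((c+0.055)/1.055)^2.4
  R: 66/255 ≈ 0.258824 > 0.04045 → ((0.258824+0.055)/1.055)^2.4 ≈ 0.054480
  G: 122/255 ≈ 0.478431 > 0.04045 → ((0.478431+0.055)/1.055)^2.4 ≈ 0.194618
  B: 183/255 ≈ 0.717647 > 0.04045 → ((0.717647+0.055)/1.055)^2.4 ≈ 0.473531
R_lin = 0.054480, G_lin = 0.194618, B_lin = 0.473531
L = 0.2126×R + 0.7152×G + 0.0722×B
L = 0.2126×0.054480 + 0.7152×0.194618 + 0.0722×0.473531
L ≈ 0.184962
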